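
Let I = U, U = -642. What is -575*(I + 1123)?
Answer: -276575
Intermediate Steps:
I = -642
-575*(I + 1123) = -575*(-642 + 1123) = -575*481 = -276575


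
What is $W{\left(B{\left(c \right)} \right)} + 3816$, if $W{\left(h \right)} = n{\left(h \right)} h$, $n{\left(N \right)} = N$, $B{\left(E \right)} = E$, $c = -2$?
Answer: $3820$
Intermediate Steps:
$W{\left(h \right)} = h^{2}$ ($W{\left(h \right)} = h h = h^{2}$)
$W{\left(B{\left(c \right)} \right)} + 3816 = \left(-2\right)^{2} + 3816 = 4 + 3816 = 3820$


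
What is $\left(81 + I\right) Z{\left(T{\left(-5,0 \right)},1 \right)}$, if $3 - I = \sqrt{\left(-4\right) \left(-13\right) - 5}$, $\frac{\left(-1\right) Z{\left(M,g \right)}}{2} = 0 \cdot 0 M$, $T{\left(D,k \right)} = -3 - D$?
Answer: $0$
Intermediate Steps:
$Z{\left(M,g \right)} = 0$ ($Z{\left(M,g \right)} = - 2 \cdot 0 \cdot 0 M = - 2 \cdot 0 M = \left(-2\right) 0 = 0$)
$I = 3 - \sqrt{47}$ ($I = 3 - \sqrt{\left(-4\right) \left(-13\right) - 5} = 3 - \sqrt{52 - 5} = 3 - \sqrt{47} \approx -3.8557$)
$\left(81 + I\right) Z{\left(T{\left(-5,0 \right)},1 \right)} = \left(81 + \left(3 - \sqrt{47}\right)\right) 0 = \left(84 - \sqrt{47}\right) 0 = 0$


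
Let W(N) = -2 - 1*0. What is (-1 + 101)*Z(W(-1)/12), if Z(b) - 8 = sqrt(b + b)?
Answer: 800 + 100*I*sqrt(3)/3 ≈ 800.0 + 57.735*I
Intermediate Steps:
W(N) = -2 (W(N) = -2 + 0 = -2)
Z(b) = 8 + sqrt(2)*sqrt(b) (Z(b) = 8 + sqrt(b + b) = 8 + sqrt(2*b) = 8 + sqrt(2)*sqrt(b))
(-1 + 101)*Z(W(-1)/12) = (-1 + 101)*(8 + sqrt(2)*sqrt(-2/12)) = 100*(8 + sqrt(2)*sqrt(-2*1/12)) = 100*(8 + sqrt(2)*sqrt(-1/6)) = 100*(8 + sqrt(2)*(I*sqrt(6)/6)) = 100*(8 + I*sqrt(3)/3) = 800 + 100*I*sqrt(3)/3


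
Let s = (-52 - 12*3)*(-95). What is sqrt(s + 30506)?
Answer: sqrt(38866) ≈ 197.14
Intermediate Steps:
s = 8360 (s = (-52 - 36)*(-95) = -88*(-95) = 8360)
sqrt(s + 30506) = sqrt(8360 + 30506) = sqrt(38866)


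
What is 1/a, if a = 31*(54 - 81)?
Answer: -1/837 ≈ -0.0011947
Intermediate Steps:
a = -837 (a = 31*(-27) = -837)
1/a = 1/(-837) = -1/837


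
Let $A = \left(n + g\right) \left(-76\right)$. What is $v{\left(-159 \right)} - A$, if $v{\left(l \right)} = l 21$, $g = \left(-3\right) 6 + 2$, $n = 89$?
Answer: $2209$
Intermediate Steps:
$g = -16$ ($g = -18 + 2 = -16$)
$v{\left(l \right)} = 21 l$
$A = -5548$ ($A = \left(89 - 16\right) \left(-76\right) = 73 \left(-76\right) = -5548$)
$v{\left(-159 \right)} - A = 21 \left(-159\right) - -5548 = -3339 + 5548 = 2209$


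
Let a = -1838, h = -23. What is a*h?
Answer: 42274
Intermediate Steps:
a*h = -1838*(-23) = 42274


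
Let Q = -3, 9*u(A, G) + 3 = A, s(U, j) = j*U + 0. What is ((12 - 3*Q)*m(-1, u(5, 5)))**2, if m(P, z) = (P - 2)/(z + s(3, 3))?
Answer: 321489/6889 ≈ 46.667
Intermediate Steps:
s(U, j) = U*j (s(U, j) = U*j + 0 = U*j)
u(A, G) = -1/3 + A/9
m(P, z) = (-2 + P)/(9 + z) (m(P, z) = (P - 2)/(z + 3*3) = (-2 + P)/(z + 9) = (-2 + P)/(9 + z))
((12 - 3*Q)*m(-1, u(5, 5)))**2 = ((12 - 3*(-3))*((-2 - 1)/(9 + (-1/3 + (1/9)*5))))**2 = ((12 + 9)*(-3/(9 + (-1/3 + 5/9))))**2 = (21*(-3/(9 + 2/9)))**2 = (21*(-3/(83/9)))**2 = (21*((9/83)*(-3)))**2 = (21*(-27/83))**2 = (-567/83)**2 = 321489/6889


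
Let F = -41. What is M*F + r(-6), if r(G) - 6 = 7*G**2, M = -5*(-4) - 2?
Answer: -480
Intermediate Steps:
M = 18 (M = 20 - 2 = 18)
r(G) = 6 + 7*G**2
M*F + r(-6) = 18*(-41) + (6 + 7*(-6)**2) = -738 + (6 + 7*36) = -738 + (6 + 252) = -738 + 258 = -480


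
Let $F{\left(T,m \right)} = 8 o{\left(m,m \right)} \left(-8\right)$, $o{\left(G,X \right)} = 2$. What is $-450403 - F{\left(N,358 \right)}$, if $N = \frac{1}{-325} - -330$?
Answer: $-450275$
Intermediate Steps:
$N = \frac{107249}{325}$ ($N = - \frac{1}{325} + 330 = \frac{107249}{325} \approx 330.0$)
$F{\left(T,m \right)} = -128$ ($F{\left(T,m \right)} = 8 \cdot 2 \left(-8\right) = 16 \left(-8\right) = -128$)
$-450403 - F{\left(N,358 \right)} = -450403 - -128 = -450403 + 128 = -450275$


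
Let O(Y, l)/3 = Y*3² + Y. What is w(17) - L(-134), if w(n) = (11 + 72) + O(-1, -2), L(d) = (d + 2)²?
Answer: -17371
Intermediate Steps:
O(Y, l) = 30*Y (O(Y, l) = 3*(Y*3² + Y) = 3*(Y*9 + Y) = 3*(9*Y + Y) = 3*(10*Y) = 30*Y)
L(d) = (2 + d)²
w(n) = 53 (w(n) = (11 + 72) + 30*(-1) = 83 - 30 = 53)
w(17) - L(-134) = 53 - (2 - 134)² = 53 - 1*(-132)² = 53 - 1*17424 = 53 - 17424 = -17371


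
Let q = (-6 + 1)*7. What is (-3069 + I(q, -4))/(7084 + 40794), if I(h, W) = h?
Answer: -1552/23939 ≈ -0.064831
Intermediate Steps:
q = -35 (q = -5*7 = -35)
(-3069 + I(q, -4))/(7084 + 40794) = (-3069 - 35)/(7084 + 40794) = -3104/47878 = -3104*1/47878 = -1552/23939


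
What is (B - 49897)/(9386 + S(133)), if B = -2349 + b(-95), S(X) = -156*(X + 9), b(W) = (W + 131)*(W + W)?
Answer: 29543/6383 ≈ 4.6284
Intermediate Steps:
b(W) = 2*W*(131 + W) (b(W) = (131 + W)*(2*W) = 2*W*(131 + W))
S(X) = -1404 - 156*X (S(X) = -156*(9 + X) = -1404 - 156*X)
B = -9189 (B = -2349 + 2*(-95)*(131 - 95) = -2349 + 2*(-95)*36 = -2349 - 6840 = -9189)
(B - 49897)/(9386 + S(133)) = (-9189 - 49897)/(9386 + (-1404 - 156*133)) = -59086/(9386 + (-1404 - 20748)) = -59086/(9386 - 22152) = -59086/(-12766) = -59086*(-1/12766) = 29543/6383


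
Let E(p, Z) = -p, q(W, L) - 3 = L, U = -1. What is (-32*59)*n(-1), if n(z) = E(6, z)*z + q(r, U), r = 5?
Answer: -15104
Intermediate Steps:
q(W, L) = 3 + L
n(z) = 2 - 6*z (n(z) = (-1*6)*z + (3 - 1) = -6*z + 2 = 2 - 6*z)
(-32*59)*n(-1) = (-32*59)*(2 - 6*(-1)) = -1888*(2 + 6) = -1888*8 = -15104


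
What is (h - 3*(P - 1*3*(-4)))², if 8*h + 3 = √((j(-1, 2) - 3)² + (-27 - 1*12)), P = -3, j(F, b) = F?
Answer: (219 - I*√23)²/64 ≈ 749.03 - 32.821*I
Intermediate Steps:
h = -3/8 + I*√23/8 (h = -3/8 + √((-1 - 3)² + (-27 - 1*12))/8 = -3/8 + √((-4)² + (-27 - 12))/8 = -3/8 + √(16 - 39)/8 = -3/8 + √(-23)/8 = -3/8 + (I*√23)/8 = -3/8 + I*√23/8 ≈ -0.375 + 0.59948*I)
(h - 3*(P - 1*3*(-4)))² = ((-3/8 + I*√23/8) - 3*(-3 - 1*3*(-4)))² = ((-3/8 + I*√23/8) - 3*(-3 - 3*(-4)))² = ((-3/8 + I*√23/8) - 3*(-3 + 12))² = ((-3/8 + I*√23/8) - 3*9)² = ((-3/8 + I*√23/8) - 27)² = (-219/8 + I*√23/8)²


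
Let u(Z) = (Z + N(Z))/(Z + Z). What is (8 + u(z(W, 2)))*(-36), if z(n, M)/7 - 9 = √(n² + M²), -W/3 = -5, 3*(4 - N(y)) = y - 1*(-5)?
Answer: -22173/74 - 3*√229/74 ≈ -300.25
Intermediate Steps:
N(y) = 7/3 - y/3 (N(y) = 4 - (y - 1*(-5))/3 = 4 - (y + 5)/3 = 4 - (5 + y)/3 = 4 + (-5/3 - y/3) = 7/3 - y/3)
W = 15 (W = -3*(-5) = 15)
z(n, M) = 63 + 7*√(M² + n²) (z(n, M) = 63 + 7*√(n² + M²) = 63 + 7*√(M² + n²))
u(Z) = (7/3 + 2*Z/3)/(2*Z) (u(Z) = (Z + (7/3 - Z/3))/(Z + Z) = (7/3 + 2*Z/3)/((2*Z)) = (7/3 + 2*Z/3)*(1/(2*Z)) = (7/3 + 2*Z/3)/(2*Z))
(8 + u(z(W, 2)))*(-36) = (8 + (7 + 2*(63 + 7*√(2² + 15²)))/(6*(63 + 7*√(2² + 15²))))*(-36) = (8 + (7 + 2*(63 + 7*√(4 + 225)))/(6*(63 + 7*√(4 + 225))))*(-36) = (8 + (7 + 2*(63 + 7*√229))/(6*(63 + 7*√229)))*(-36) = (8 + (7 + (126 + 14*√229))/(6*(63 + 7*√229)))*(-36) = (8 + (133 + 14*√229)/(6*(63 + 7*√229)))*(-36) = -288 - 6*(133 + 14*√229)/(63 + 7*√229)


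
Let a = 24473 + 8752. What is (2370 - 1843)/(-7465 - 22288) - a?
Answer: -988543952/29753 ≈ -33225.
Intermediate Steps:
a = 33225
(2370 - 1843)/(-7465 - 22288) - a = (2370 - 1843)/(-7465 - 22288) - 1*33225 = 527/(-29753) - 33225 = 527*(-1/29753) - 33225 = -527/29753 - 33225 = -988543952/29753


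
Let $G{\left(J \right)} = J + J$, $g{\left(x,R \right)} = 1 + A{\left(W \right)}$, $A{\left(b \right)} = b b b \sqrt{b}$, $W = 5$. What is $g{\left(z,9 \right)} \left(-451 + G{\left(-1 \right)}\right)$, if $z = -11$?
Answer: $-453 - 56625 \sqrt{5} \approx -1.2707 \cdot 10^{5}$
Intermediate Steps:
$A{\left(b \right)} = b^{\frac{7}{2}}$ ($A{\left(b \right)} = b^{2} b \sqrt{b} = b^{3} \sqrt{b} = b^{\frac{7}{2}}$)
$g{\left(x,R \right)} = 1 + 125 \sqrt{5}$ ($g{\left(x,R \right)} = 1 + 5^{\frac{7}{2}} = 1 + 125 \sqrt{5}$)
$G{\left(J \right)} = 2 J$
$g{\left(z,9 \right)} \left(-451 + G{\left(-1 \right)}\right) = \left(1 + 125 \sqrt{5}\right) \left(-451 + 2 \left(-1\right)\right) = \left(1 + 125 \sqrt{5}\right) \left(-451 - 2\right) = \left(1 + 125 \sqrt{5}\right) \left(-453\right) = -453 - 56625 \sqrt{5}$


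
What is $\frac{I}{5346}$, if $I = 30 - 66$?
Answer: $- \frac{2}{297} \approx -0.006734$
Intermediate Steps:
$I = -36$ ($I = 30 - 66 = -36$)
$\frac{I}{5346} = - \frac{36}{5346} = \left(-36\right) \frac{1}{5346} = - \frac{2}{297}$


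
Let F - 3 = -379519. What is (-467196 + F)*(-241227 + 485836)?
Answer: -207113375608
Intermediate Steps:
F = -379516 (F = 3 - 379519 = -379516)
(-467196 + F)*(-241227 + 485836) = (-467196 - 379516)*(-241227 + 485836) = -846712*244609 = -207113375608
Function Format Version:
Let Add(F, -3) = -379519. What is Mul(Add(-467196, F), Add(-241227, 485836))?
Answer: -207113375608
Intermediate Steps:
F = -379516 (F = Add(3, -379519) = -379516)
Mul(Add(-467196, F), Add(-241227, 485836)) = Mul(Add(-467196, -379516), Add(-241227, 485836)) = Mul(-846712, 244609) = -207113375608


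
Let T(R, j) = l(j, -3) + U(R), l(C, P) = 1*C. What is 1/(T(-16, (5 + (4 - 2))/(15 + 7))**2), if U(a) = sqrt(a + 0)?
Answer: 484/(7 + 88*I)**2 ≈ -0.061326 - 0.0098185*I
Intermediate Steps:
l(C, P) = C
U(a) = sqrt(a)
T(R, j) = j + sqrt(R)
1/(T(-16, (5 + (4 - 2))/(15 + 7))**2) = 1/(((5 + (4 - 2))/(15 + 7) + sqrt(-16))**2) = 1/(((5 + 2)/22 + 4*I)**2) = 1/((7*(1/22) + 4*I)**2) = 1/((7/22 + 4*I)**2) = (7/22 + 4*I)**(-2)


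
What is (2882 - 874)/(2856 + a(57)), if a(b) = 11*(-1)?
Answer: 2008/2845 ≈ 0.70580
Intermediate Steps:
a(b) = -11
(2882 - 874)/(2856 + a(57)) = (2882 - 874)/(2856 - 11) = 2008/2845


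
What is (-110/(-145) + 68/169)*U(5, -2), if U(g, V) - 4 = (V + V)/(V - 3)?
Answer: 27312/4901 ≈ 5.5727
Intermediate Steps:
U(g, V) = 4 + 2*V/(-3 + V) (U(g, V) = 4 + (V + V)/(V - 3) = 4 + (2*V)/(-3 + V) = 4 + 2*V/(-3 + V))
(-110/(-145) + 68/169)*U(5, -2) = (-110/(-145) + 68/169)*(6*(-2 - 2)/(-3 - 2)) = (-110*(-1/145) + 68*(1/169))*(6*(-4)/(-5)) = (22/29 + 68/169)*(6*(-⅕)*(-4)) = (5690/4901)*(24/5) = 27312/4901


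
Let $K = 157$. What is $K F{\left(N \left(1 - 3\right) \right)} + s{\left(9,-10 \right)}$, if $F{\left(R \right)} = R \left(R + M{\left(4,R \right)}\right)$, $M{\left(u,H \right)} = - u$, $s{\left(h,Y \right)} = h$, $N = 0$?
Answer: $9$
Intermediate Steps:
$F{\left(R \right)} = R \left(-4 + R\right)$ ($F{\left(R \right)} = R \left(R - 4\right) = R \left(-4 + R\right)$)
$K F{\left(N \left(1 - 3\right) \right)} + s{\left(9,-10 \right)} = 157 \cdot 0 \left(1 - 3\right) \left(-4 + 0 \left(1 - 3\right)\right) + 9 = 157 \cdot 0 \left(-2\right) \left(-4 + 0 \left(-2\right)\right) + 9 = 157 \cdot 0 \left(-4 + 0\right) + 9 = 157 \cdot 0 \left(-4\right) + 9 = 157 \cdot 0 + 9 = 0 + 9 = 9$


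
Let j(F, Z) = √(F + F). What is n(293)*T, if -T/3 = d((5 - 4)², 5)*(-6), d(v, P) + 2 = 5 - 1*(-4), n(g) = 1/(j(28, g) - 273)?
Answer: -4914/10639 - 36*√14/10639 ≈ -0.47455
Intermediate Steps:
j(F, Z) = √2*√F (j(F, Z) = √(2*F) = √2*√F)
n(g) = 1/(-273 + 2*√14) (n(g) = 1/(√2*√28 - 273) = 1/(√2*(2*√7) - 273) = 1/(2*√14 - 273) = 1/(-273 + 2*√14))
d(v, P) = 7 (d(v, P) = -2 + (5 - 1*(-4)) = -2 + (5 + 4) = -2 + 9 = 7)
T = 126 (T = -21*(-6) = -3*(-42) = 126)
n(293)*T = (-39/10639 - 2*√14/74473)*126 = -4914/10639 - 36*√14/10639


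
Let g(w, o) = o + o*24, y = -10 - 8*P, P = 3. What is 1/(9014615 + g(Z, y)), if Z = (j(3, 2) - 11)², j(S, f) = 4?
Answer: 1/9013765 ≈ 1.1094e-7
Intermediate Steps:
y = -34 (y = -10 - 8*3 = -10 - 24 = -34)
Z = 49 (Z = (4 - 11)² = (-7)² = 49)
g(w, o) = 25*o (g(w, o) = o + 24*o = 25*o)
1/(9014615 + g(Z, y)) = 1/(9014615 + 25*(-34)) = 1/(9014615 - 850) = 1/9013765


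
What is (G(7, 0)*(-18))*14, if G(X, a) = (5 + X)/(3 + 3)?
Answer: -504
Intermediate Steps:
G(X, a) = 5/6 + X/6 (G(X, a) = (5 + X)/6 = (5 + X)*(1/6) = 5/6 + X/6)
(G(7, 0)*(-18))*14 = ((5/6 + (1/6)*7)*(-18))*14 = ((5/6 + 7/6)*(-18))*14 = (2*(-18))*14 = -36*14 = -504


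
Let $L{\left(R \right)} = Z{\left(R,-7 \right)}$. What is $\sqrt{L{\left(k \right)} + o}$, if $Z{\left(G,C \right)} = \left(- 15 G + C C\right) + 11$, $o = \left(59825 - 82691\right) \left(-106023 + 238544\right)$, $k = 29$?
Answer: $3 i \sqrt{336691729} \approx 55048.0 i$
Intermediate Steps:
$o = -3030225186$ ($o = \left(-22866\right) 132521 = -3030225186$)
$Z{\left(G,C \right)} = 11 + C^{2} - 15 G$ ($Z{\left(G,C \right)} = \left(- 15 G + C^{2}\right) + 11 = \left(C^{2} - 15 G\right) + 11 = 11 + C^{2} - 15 G$)
$L{\left(R \right)} = 60 - 15 R$ ($L{\left(R \right)} = 11 + \left(-7\right)^{2} - 15 R = 11 + 49 - 15 R = 60 - 15 R$)
$\sqrt{L{\left(k \right)} + o} = \sqrt{\left(60 - 435\right) - 3030225186} = \sqrt{-375 - 3030225186} = \sqrt{-3030225561} = 3 i \sqrt{336691729}$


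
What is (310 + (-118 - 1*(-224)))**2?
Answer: 173056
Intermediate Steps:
(310 + (-118 - 1*(-224)))**2 = (310 + (-118 + 224))**2 = (310 + 106)**2 = 416**2 = 173056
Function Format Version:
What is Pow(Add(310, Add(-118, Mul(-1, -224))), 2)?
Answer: 173056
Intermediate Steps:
Pow(Add(310, Add(-118, Mul(-1, -224))), 2) = Pow(Add(310, Add(-118, 224)), 2) = Pow(Add(310, 106), 2) = Pow(416, 2) = 173056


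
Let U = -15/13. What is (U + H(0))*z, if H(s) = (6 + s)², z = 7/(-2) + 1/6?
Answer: -1510/13 ≈ -116.15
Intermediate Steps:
z = -10/3 (z = 7*(-½) + 1*(⅙) = -7/2 + ⅙ = -10/3 ≈ -3.3333)
U = -15/13 (U = -15*1/13 = -15/13 ≈ -1.1538)
(U + H(0))*z = (-15/13 + (6 + 0)²)*(-10/3) = (-15/13 + 6²)*(-10/3) = (-15/13 + 36)*(-10/3) = (453/13)*(-10/3) = -1510/13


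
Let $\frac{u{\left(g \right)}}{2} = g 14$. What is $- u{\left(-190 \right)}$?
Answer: $5320$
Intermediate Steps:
$u{\left(g \right)} = 28 g$ ($u{\left(g \right)} = 2 g 14 = 2 \cdot 14 g = 28 g$)
$- u{\left(-190 \right)} = - 28 \left(-190\right) = \left(-1\right) \left(-5320\right) = 5320$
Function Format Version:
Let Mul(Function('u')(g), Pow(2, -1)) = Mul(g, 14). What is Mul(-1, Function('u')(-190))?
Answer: 5320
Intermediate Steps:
Function('u')(g) = Mul(28, g) (Function('u')(g) = Mul(2, Mul(g, 14)) = Mul(2, Mul(14, g)) = Mul(28, g))
Mul(-1, Function('u')(-190)) = Mul(-1, Mul(28, -190)) = Mul(-1, -5320) = 5320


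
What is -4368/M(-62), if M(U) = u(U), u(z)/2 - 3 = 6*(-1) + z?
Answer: 168/5 ≈ 33.600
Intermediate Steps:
u(z) = -6 + 2*z (u(z) = 6 + 2*(6*(-1) + z) = 6 + 2*(-6 + z) = 6 + (-12 + 2*z) = -6 + 2*z)
M(U) = -6 + 2*U
-4368/M(-62) = -4368/(-6 + 2*(-62)) = -4368/(-6 - 124) = -4368/(-130) = -4368*(-1/130) = 168/5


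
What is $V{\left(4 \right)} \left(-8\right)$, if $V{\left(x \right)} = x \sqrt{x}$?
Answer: $-64$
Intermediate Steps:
$V{\left(x \right)} = x^{\frac{3}{2}}$
$V{\left(4 \right)} \left(-8\right) = 4^{\frac{3}{2}} \left(-8\right) = 8 \left(-8\right) = -64$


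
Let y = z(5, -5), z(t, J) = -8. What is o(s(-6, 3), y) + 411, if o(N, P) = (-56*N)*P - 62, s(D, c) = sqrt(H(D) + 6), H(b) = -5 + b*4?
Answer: 349 + 448*I*sqrt(23) ≈ 349.0 + 2148.5*I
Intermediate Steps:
y = -8
H(b) = -5 + 4*b
s(D, c) = sqrt(1 + 4*D) (s(D, c) = sqrt((-5 + 4*D) + 6) = sqrt(1 + 4*D))
o(N, P) = -62 - 56*N*P (o(N, P) = -56*N*P - 62 = -62 - 56*N*P)
o(s(-6, 3), y) + 411 = (-62 - 56*sqrt(1 + 4*(-6))*(-8)) + 411 = (-62 - 56*sqrt(1 - 24)*(-8)) + 411 = (-62 - 56*sqrt(-23)*(-8)) + 411 = (-62 - 56*I*sqrt(23)*(-8)) + 411 = (-62 + 448*I*sqrt(23)) + 411 = 349 + 448*I*sqrt(23)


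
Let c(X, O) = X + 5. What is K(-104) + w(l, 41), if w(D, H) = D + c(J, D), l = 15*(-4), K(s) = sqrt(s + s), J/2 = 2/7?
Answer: -381/7 + 4*I*sqrt(13) ≈ -54.429 + 14.422*I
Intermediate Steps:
J = 4/7 (J = 2*(2/7) = 4/7 ≈ 0.57143)
c(X, O) = 5 + X
K(s) = sqrt(2)*sqrt(s) (K(s) = sqrt(2*s) = sqrt(2)*sqrt(s))
l = -60
w(D, H) = 39/7 + D (w(D, H) = D + (5 + 4/7) = D + 39/7 = 39/7 + D)
K(-104) + w(l, 41) = sqrt(2)*sqrt(-104) + (39/7 - 60) = sqrt(2)*(2*I*sqrt(26)) - 381/7 = 4*I*sqrt(13) - 381/7 = -381/7 + 4*I*sqrt(13)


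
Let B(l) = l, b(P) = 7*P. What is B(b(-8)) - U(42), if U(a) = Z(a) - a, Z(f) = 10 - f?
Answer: 18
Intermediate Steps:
U(a) = 10 - 2*a (U(a) = (10 - a) - a = 10 - 2*a)
B(b(-8)) - U(42) = 7*(-8) - (10 - 2*42) = -56 - (10 - 84) = -56 - 1*(-74) = -56 + 74 = 18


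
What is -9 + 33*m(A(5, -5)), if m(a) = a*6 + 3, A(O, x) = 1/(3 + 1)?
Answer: 279/2 ≈ 139.50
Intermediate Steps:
A(O, x) = 1/4
m(a) = 3 + 6*a (m(a) = 6*a + 3 = 3 + 6*a)
-9 + 33*m(A(5, -5)) = -9 + 33*(3 + 6*(1/4)) = -9 + 33*(3 + 3/2) = -9 + 33*(9/2) = -9 + 297/2 = 279/2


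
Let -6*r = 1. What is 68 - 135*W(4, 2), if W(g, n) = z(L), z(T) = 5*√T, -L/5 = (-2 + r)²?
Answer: 68 - 2925*I*√5/2 ≈ 68.0 - 3270.3*I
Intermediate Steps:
r = -⅙ (r = -⅙*1 = -⅙ ≈ -0.16667)
L = -845/36 (L = -5*(-2 - ⅙)² = -5*(-13/6)² = -5*169/36 = -845/36 ≈ -23.472)
W(g, n) = 65*I*√5/6 (W(g, n) = 5*√(-845/36) = 5*(13*I*√5/6) = 65*I*√5/6)
68 - 135*W(4, 2) = 68 - 2925*I*√5/2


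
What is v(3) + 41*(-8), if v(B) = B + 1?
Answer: -324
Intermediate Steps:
v(B) = 1 + B
v(3) + 41*(-8) = (1 + 3) + 41*(-8) = 4 - 328 = -324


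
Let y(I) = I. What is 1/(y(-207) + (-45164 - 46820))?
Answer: -1/92191 ≈ -1.0847e-5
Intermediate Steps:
1/(y(-207) + (-45164 - 46820)) = 1/(-207 + (-45164 - 46820)) = 1/(-207 - 91984) = 1/(-92191) = -1/92191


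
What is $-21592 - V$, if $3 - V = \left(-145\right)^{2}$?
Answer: $-570$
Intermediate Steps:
$V = -21022$ ($V = 3 - \left(-145\right)^{2} = 3 - 21025 = -21022$)
$-21592 - V = -21592 - -21022 = -21592 + 21022 = -570$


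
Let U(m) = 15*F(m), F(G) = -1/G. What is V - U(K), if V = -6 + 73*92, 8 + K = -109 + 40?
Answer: 516655/77 ≈ 6709.8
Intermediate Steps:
K = -77 (K = -8 + (-109 + 40) = -8 - 69 = -77)
V = 6710 (V = -6 + 6716 = 6710)
U(m) = -15/m (U(m) = 15*(-1/m) = -15/m)
V - U(K) = 6710 - (-15)/(-77) = 6710 - (-15)*(-1)/77 = 6710 - 1*15/77 = 6710 - 15/77 = 516655/77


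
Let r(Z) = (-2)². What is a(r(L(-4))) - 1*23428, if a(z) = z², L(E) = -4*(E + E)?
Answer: -23412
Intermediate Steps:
L(E) = -8*E
r(Z) = 4
a(r(L(-4))) - 1*23428 = 4² - 1*23428 = 16 - 23428 = -23412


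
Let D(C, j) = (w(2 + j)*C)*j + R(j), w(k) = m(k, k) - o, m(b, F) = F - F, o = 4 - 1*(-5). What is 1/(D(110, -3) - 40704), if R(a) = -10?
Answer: -1/37744 ≈ -2.6494e-5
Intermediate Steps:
o = 9 (o = 4 + 5 = 9)
m(b, F) = 0
w(k) = -9 (w(k) = 0 - 1*9 = 0 - 9 = -9)
D(C, j) = -10 - 9*C*j (D(C, j) = (-9*C)*j - 10 = -9*C*j - 10 = -10 - 9*C*j)
1/(D(110, -3) - 40704) = 1/((-10 - 9*110*(-3)) - 40704) = 1/((-10 + 2970) - 40704) = 1/(2960 - 40704) = 1/(-37744) = -1/37744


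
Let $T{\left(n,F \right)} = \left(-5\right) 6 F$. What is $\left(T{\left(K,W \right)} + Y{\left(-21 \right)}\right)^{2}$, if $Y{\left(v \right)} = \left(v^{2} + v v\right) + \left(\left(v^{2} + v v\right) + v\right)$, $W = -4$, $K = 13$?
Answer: $3470769$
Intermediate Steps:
$Y{\left(v \right)} = v + 4 v^{2}$ ($Y{\left(v \right)} = \left(v^{2} + v^{2}\right) + \left(\left(v^{2} + v^{2}\right) + v\right) = 2 v^{2} + \left(2 v^{2} + v\right) = 2 v^{2} + \left(v + 2 v^{2}\right) = v + 4 v^{2}$)
$T{\left(n,F \right)} = - 30 F$
$\left(T{\left(K,W \right)} + Y{\left(-21 \right)}\right)^{2} = \left(\left(-30\right) \left(-4\right) - 21 \left(1 + 4 \left(-21\right)\right)\right)^{2} = \left(120 - 21 \left(1 - 84\right)\right)^{2} = \left(120 - -1743\right)^{2} = \left(120 + 1743\right)^{2} = 1863^{2} = 3470769$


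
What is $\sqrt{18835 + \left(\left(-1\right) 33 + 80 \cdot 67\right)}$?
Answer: $\sqrt{24162} \approx 155.44$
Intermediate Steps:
$\sqrt{18835 + \left(\left(-1\right) 33 + 80 \cdot 67\right)} = \sqrt{18835 + \left(-33 + 5360\right)} = \sqrt{18835 + 5327} = \sqrt{24162}$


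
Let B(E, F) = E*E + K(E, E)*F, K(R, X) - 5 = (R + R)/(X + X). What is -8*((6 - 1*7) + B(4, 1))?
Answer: -168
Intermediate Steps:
K(R, X) = 5 + R/X (K(R, X) = 5 + (R + R)/(X + X) = 5 + (2*R)/((2*X)) = 5 + (2*R)*(1/(2*X)) = 5 + R/X)
B(E, F) = E**2 + 6*F (B(E, F) = E*E + (5 + E/E)*F = E**2 + (5 + 1)*F = E**2 + 6*F)
-8*((6 - 1*7) + B(4, 1)) = -8*((6 - 1*7) + (4**2 + 6*1)) = -8*((6 - 7) + (16 + 6)) = -8*(-1 + 22) = -8*21 = -168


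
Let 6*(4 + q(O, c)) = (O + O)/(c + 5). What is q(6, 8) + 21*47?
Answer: 12781/13 ≈ 983.15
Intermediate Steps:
q(O, c) = -4 + O/(3*(5 + c)) (q(O, c) = -4 + ((O + O)/(c + 5))/6 = -4 + ((2*O)/(5 + c))/6 = -4 + (2*O/(5 + c))/6 = -4 + O/(3*(5 + c)))
q(6, 8) + 21*47 = (-60 + 6 - 12*8)/(3*(5 + 8)) + 21*47 = (⅓)*(-60 + 6 - 96)/13 + 987 = (⅓)*(1/13)*(-150) + 987 = -50/13 + 987 = 12781/13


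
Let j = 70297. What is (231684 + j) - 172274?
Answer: 129707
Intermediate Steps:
(231684 + j) - 172274 = (231684 + 70297) - 172274 = 301981 - 172274 = 129707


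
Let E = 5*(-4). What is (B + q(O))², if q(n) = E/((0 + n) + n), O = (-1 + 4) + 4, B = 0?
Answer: 100/49 ≈ 2.0408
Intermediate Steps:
O = 7 (O = 3 + 4 = 7)
E = -20
q(n) = -10/n (q(n) = -20/((0 + n) + n) = -20/(n + n) = -20*1/(2*n) = -10/n)
(B + q(O))² = (0 - 10/7)² = (-10/7)² = 100/49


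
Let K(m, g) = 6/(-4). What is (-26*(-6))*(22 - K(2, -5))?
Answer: 3666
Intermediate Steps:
K(m, g) = -3/2 (K(m, g) = 6*(-¼) = -3/2)
(-26*(-6))*(22 - K(2, -5)) = (-26*(-6))*(22 - 1*(-3/2)) = 156*(22 + 3/2) = 156*(47/2) = 3666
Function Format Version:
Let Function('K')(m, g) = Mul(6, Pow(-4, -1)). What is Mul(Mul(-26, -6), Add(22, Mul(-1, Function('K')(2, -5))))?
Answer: 3666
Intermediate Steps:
Function('K')(m, g) = Rational(-3, 2) (Function('K')(m, g) = Mul(6, Rational(-1, 4)) = Rational(-3, 2))
Mul(Mul(-26, -6), Add(22, Mul(-1, Function('K')(2, -5)))) = Mul(Mul(-26, -6), Add(22, Mul(-1, Rational(-3, 2)))) = Mul(156, Add(22, Rational(3, 2))) = Mul(156, Rational(47, 2)) = 3666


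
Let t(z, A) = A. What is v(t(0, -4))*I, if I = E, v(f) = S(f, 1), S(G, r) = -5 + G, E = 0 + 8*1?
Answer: -72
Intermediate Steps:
E = 8 (E = 0 + 8 = 8)
v(f) = -5 + f
I = 8
v(t(0, -4))*I = (-5 - 4)*8 = -9*8 = -72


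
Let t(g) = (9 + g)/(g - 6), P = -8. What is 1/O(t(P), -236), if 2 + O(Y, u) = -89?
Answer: -1/91 ≈ -0.010989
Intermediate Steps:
t(g) = (9 + g)/(-6 + g)
O(Y, u) = -91 (O(Y, u) = -2 - 89 = -91)
1/O(t(P), -236) = 1/(-91) = -1/91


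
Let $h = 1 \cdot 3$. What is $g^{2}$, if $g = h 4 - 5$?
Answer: $49$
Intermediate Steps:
$h = 3$
$g = 7$ ($g = 3 \cdot 4 - 5 = 12 - 5 = 7$)
$g^{2} = 7^{2} = 49$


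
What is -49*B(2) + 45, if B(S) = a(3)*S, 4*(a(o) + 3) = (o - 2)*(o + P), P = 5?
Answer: 143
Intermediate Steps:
a(o) = -3 + (-2 + o)*(5 + o)/4 (a(o) = -3 + ((o - 2)*(o + 5))/4 = -3 + ((-2 + o)*(5 + o))/4 = -3 + (-2 + o)*(5 + o)/4)
B(S) = -S (B(S) = (-11/2 + (¼)*3² + (¾)*3)*S = (-11/2 + (¼)*9 + 9/4)*S = (-11/2 + 9/4 + 9/4)*S = -S)
-49*B(2) + 45 = -(-49)*2 + 45 = -49*(-2) + 45 = 98 + 45 = 143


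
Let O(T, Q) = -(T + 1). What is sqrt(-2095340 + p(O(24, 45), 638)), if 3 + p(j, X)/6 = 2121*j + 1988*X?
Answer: 2*sqrt(1299139) ≈ 2279.6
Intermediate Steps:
O(T, Q) = -1 - T (O(T, Q) = -(1 + T) = -1 - T)
p(j, X) = -18 + 11928*X + 12726*j (p(j, X) = -18 + 6*(2121*j + 1988*X) = -18 + 6*(1988*X + 2121*j) = -18 + (11928*X + 12726*j) = -18 + 11928*X + 12726*j)
sqrt(-2095340 + p(O(24, 45), 638)) = sqrt(-2095340 + (-18 + 11928*638 + 12726*(-1 - 1*24))) = sqrt(-2095340 + (-18 + 7610064 + 12726*(-1 - 24))) = sqrt(-2095340 + (-18 + 7610064 + 12726*(-25))) = sqrt(-2095340 + (-18 + 7610064 - 318150)) = sqrt(-2095340 + 7291896) = sqrt(5196556) = 2*sqrt(1299139)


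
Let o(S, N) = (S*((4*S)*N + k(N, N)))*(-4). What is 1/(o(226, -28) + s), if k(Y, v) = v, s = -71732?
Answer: 1/22835628 ≈ 4.3791e-8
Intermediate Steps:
o(S, N) = -4*S*(N + 4*N*S) (o(S, N) = (S*((4*S)*N + N))*(-4) = (S*(4*N*S + N))*(-4) = (S*(N + 4*N*S))*(-4) = -4*S*(N + 4*N*S))
1/(o(226, -28) + s) = 1/(-4*(-28)*226*(1 + 4*226) - 71732) = 1/(-4*(-28)*226*(1 + 904) - 71732) = 1/(-4*(-28)*226*905 - 71732) = 1/(22907360 - 71732) = 1/22835628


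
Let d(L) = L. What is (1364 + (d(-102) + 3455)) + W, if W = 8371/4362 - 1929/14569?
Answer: 299878789027/63549978 ≈ 4718.8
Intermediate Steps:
W = 113542801/63549978 (W = 8371*(1/4362) - 1929*1/14569 = 8371/4362 - 1929/14569 = 113542801/63549978 ≈ 1.7867)
(1364 + (d(-102) + 3455)) + W = (1364 + (-102 + 3455)) + 113542801/63549978 = (1364 + 3353) + 113542801/63549978 = 4717 + 113542801/63549978 = 299878789027/63549978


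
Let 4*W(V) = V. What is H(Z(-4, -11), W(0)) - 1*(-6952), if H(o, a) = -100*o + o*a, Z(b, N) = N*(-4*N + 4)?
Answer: 59752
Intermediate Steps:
W(V) = V/4
Z(b, N) = N*(4 - 4*N)
H(o, a) = -100*o + a*o
H(Z(-4, -11), W(0)) - 1*(-6952) = (4*(-11)*(1 - 1*(-11)))*(-100 + (¼)*0) - 1*(-6952) = (4*(-11)*(1 + 11))*(-100 + 0) + 6952 = (4*(-11)*12)*(-100) + 6952 = -528*(-100) + 6952 = 52800 + 6952 = 59752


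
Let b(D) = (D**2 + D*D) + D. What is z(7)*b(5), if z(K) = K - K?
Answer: 0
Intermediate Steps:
z(K) = 0
b(D) = D + 2*D**2 (b(D) = (D**2 + D**2) + D = 2*D**2 + D = D + 2*D**2)
z(7)*b(5) = 0*(5*(1 + 2*5)) = 0*(5*(1 + 10)) = 0*(5*11) = 0*55 = 0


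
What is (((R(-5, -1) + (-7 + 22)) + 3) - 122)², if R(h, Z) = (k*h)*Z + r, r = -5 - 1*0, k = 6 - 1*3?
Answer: 8836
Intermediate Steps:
k = 3 (k = 6 - 3 = 3)
r = -5 (r = -5 + 0 = -5)
R(h, Z) = -5 + 3*Z*h (R(h, Z) = (3*h)*Z - 5 = 3*Z*h - 5 = -5 + 3*Z*h)
(((R(-5, -1) + (-7 + 22)) + 3) - 122)² = ((((-5 + 3*(-1)*(-5)) + (-7 + 22)) + 3) - 122)² = ((((-5 + 15) + 15) + 3) - 122)² = (((10 + 15) + 3) - 122)² = ((25 + 3) - 122)² = (28 - 122)² = (-94)² = 8836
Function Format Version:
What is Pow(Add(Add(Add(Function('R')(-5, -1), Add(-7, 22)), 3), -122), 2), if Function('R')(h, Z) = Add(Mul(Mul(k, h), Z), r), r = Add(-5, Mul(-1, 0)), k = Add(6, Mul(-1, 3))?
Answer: 8836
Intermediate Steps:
k = 3 (k = Add(6, -3) = 3)
r = -5 (r = Add(-5, 0) = -5)
Function('R')(h, Z) = Add(-5, Mul(3, Z, h)) (Function('R')(h, Z) = Add(Mul(Mul(3, h), Z), -5) = Add(Mul(3, Z, h), -5) = Add(-5, Mul(3, Z, h)))
Pow(Add(Add(Add(Function('R')(-5, -1), Add(-7, 22)), 3), -122), 2) = Pow(Add(Add(Add(Add(-5, Mul(3, -1, -5)), Add(-7, 22)), 3), -122), 2) = Pow(Add(Add(Add(Add(-5, 15), 15), 3), -122), 2) = Pow(Add(Add(Add(10, 15), 3), -122), 2) = Pow(Add(Add(25, 3), -122), 2) = Pow(Add(28, -122), 2) = Pow(-94, 2) = 8836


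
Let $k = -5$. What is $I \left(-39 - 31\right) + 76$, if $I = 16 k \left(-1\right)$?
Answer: $-5524$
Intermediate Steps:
$I = 80$ ($I = 16 \left(\left(-5\right) \left(-1\right)\right) = 16 \cdot 5 = 80$)
$I \left(-39 - 31\right) + 76 = 80 \left(-39 - 31\right) + 76 = 80 \left(-70\right) + 76 = -5600 + 76 = -5524$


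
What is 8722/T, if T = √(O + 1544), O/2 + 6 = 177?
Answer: 4361*√1886/943 ≈ 200.84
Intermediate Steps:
O = 342 (O = -12 + 2*177 = -12 + 354 = 342)
T = √1886 (T = √(342 + 1544) = √1886 ≈ 43.428)
8722/T = 8722/(√1886) = 8722*(√1886/1886) = 4361*√1886/943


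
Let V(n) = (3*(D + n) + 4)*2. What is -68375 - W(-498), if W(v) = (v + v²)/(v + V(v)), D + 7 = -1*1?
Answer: -120421372/1763 ≈ -68305.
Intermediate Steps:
D = -8 (D = -7 - 1*1 = -7 - 1 = -8)
V(n) = -40 + 6*n (V(n) = (3*(-8 + n) + 4)*2 = ((-24 + 3*n) + 4)*2 = (-20 + 3*n)*2 = -40 + 6*n)
W(v) = (v + v²)/(-40 + 7*v) (W(v) = (v + v²)/(v + (-40 + 6*v)) = (v + v²)/(-40 + 7*v))
-68375 - W(-498) = -68375 - (-498)*(1 - 498)/(-40 + 7*(-498)) = -68375 - (-498)*(-497)/(-40 - 3486) = -68375 - (-498)*(-497)/(-3526) = -68375 - (-498)*(-1)*(-497)/3526 = -68375 - 1*(-123753/1763) = -68375 + 123753/1763 = -120421372/1763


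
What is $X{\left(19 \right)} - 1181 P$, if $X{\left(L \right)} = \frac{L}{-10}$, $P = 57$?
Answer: $- \frac{673189}{10} \approx -67319.0$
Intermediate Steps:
$X{\left(L \right)} = - \frac{L}{10}$ ($X{\left(L \right)} = L \left(- \frac{1}{10}\right) = - \frac{L}{10}$)
$X{\left(19 \right)} - 1181 P = \left(- \frac{1}{10}\right) 19 - 67317 = - \frac{19}{10} - 67317 = - \frac{673189}{10}$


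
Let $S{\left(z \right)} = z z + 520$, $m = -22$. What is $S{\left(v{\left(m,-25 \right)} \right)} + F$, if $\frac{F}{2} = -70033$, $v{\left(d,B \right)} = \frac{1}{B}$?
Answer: $- \frac{87216249}{625} \approx -1.3955 \cdot 10^{5}$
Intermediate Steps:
$S{\left(z \right)} = 520 + z^{2}$ ($S{\left(z \right)} = z^{2} + 520 = 520 + z^{2}$)
$F = -140066$ ($F = 2 \left(-70033\right) = -140066$)
$S{\left(v{\left(m,-25 \right)} \right)} + F = \left(520 + \left(\frac{1}{-25}\right)^{2}\right) - 140066 = \left(520 + \left(- \frac{1}{25}\right)^{2}\right) - 140066 = \left(520 + \frac{1}{625}\right) - 140066 = \frac{325001}{625} - 140066 = - \frac{87216249}{625}$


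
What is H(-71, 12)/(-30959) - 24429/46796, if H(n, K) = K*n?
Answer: -716427219/1448757364 ≈ -0.49451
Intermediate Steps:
H(-71, 12)/(-30959) - 24429/46796 = (12*(-71))/(-30959) - 24429/46796 = -852*(-1/30959) - 24429*1/46796 = 852/30959 - 24429/46796 = -716427219/1448757364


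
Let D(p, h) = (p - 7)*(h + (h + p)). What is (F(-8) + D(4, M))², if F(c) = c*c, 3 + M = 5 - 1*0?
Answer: 1600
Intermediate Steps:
M = 2 (M = -3 + (5 - 1*0) = -3 + (5 + 0) = -3 + 5 = 2)
D(p, h) = (-7 + p)*(p + 2*h)
F(c) = c²
(F(-8) + D(4, M))² = ((-8)² + (4² - 14*2 - 7*4 + 2*2*4))² = (64 + (16 - 28 - 28 + 16))² = (64 - 24)² = 40² = 1600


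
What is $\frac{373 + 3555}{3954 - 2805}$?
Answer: $\frac{3928}{1149} \approx 3.4186$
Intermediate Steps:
$\frac{373 + 3555}{3954 - 2805} = \frac{3928}{1149}$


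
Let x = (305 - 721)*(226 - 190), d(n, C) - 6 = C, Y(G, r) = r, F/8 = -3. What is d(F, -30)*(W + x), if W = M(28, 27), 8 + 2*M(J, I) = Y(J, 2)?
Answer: 359496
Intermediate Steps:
F = -24 (F = 8*(-3) = -24)
M(J, I) = -3 (M(J, I) = -4 + (1/2)*2 = -4 + 1 = -3)
d(n, C) = 6 + C
W = -3
x = -14976 (x = -416*36 = -14976)
d(F, -30)*(W + x) = (6 - 30)*(-3 - 14976) = -24*(-14979) = 359496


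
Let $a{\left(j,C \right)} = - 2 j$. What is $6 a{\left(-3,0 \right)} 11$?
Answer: $396$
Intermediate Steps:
$6 a{\left(-3,0 \right)} 11 = 6 \left(\left(-2\right) \left(-3\right)\right) 11 = 6 \cdot 6 \cdot 11 = 36 \cdot 11 = 396$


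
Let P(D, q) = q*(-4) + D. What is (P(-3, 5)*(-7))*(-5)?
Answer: -805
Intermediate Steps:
P(D, q) = D - 4*q (P(D, q) = -4*q + D = D - 4*q)
(P(-3, 5)*(-7))*(-5) = ((-3 - 4*5)*(-7))*(-5) = ((-3 - 20)*(-7))*(-5) = -23*(-7)*(-5) = 161*(-5) = -805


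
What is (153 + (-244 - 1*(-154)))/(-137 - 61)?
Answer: -7/22 ≈ -0.31818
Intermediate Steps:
(153 + (-244 - 1*(-154)))/(-137 - 61) = (153 + (-244 + 154))/(-198) = (153 - 90)*(-1/198) = 63*(-1/198) = -7/22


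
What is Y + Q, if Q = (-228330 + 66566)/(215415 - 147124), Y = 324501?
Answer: 22160336027/68291 ≈ 3.2450e+5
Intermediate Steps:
Q = -161764/68291 ≈ -2.3687
Y + Q = 324501 - 161764/68291 = 22160336027/68291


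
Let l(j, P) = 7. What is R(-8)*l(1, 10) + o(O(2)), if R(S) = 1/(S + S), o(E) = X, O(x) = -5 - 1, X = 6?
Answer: 89/16 ≈ 5.5625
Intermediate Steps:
O(x) = -6
o(E) = 6
R(S) = 1/(2*S)
R(-8)*l(1, 10) + o(O(2)) = ((½)/(-8))*7 + 6 = ((½)*(-⅛))*7 + 6 = -1/16*7 + 6 = -7/16 + 6 = 89/16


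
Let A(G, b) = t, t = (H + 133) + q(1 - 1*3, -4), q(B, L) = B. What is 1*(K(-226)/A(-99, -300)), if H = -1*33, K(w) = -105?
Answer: -15/14 ≈ -1.0714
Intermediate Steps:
H = -33
t = 98 (t = (-33 + 133) + (1 - 1*3) = 100 + (1 - 3) = 100 - 2 = 98)
A(G, b) = 98
1*(K(-226)/A(-99, -300)) = 1*(-105/98) = 1*(-105*1/98) = 1*(-15/14) = -15/14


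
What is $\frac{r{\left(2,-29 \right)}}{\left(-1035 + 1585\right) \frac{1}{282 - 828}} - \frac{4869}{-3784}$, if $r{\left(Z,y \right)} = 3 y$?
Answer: $\frac{8292069}{94600} \approx 87.654$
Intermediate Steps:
$\frac{r{\left(2,-29 \right)}}{\left(-1035 + 1585\right) \frac{1}{282 - 828}} - \frac{4869}{-3784} = \frac{3 \left(-29\right)}{\left(-1035 + 1585\right) \frac{1}{282 - 828}} - \frac{4869}{-3784} = - \frac{87}{550 \frac{1}{-546}} - - \frac{4869}{3784} = - \frac{87}{550 \left(- \frac{1}{546}\right)} + \frac{4869}{3784} = - \frac{87}{- \frac{275}{273}} + \frac{4869}{3784} = \left(-87\right) \left(- \frac{273}{275}\right) + \frac{4869}{3784} = \frac{23751}{275} + \frac{4869}{3784} = \frac{8292069}{94600}$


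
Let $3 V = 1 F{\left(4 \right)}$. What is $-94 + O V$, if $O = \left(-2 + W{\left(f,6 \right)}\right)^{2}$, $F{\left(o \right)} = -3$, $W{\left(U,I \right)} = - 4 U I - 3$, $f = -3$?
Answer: $-4583$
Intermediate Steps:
$W{\left(U,I \right)} = -3 - 4 I U$ ($W{\left(U,I \right)} = - 4 I U - 3 = -3 - 4 I U$)
$V = -1$ ($V = \frac{1 \left(-3\right)}{3} = \frac{1}{3} \left(-3\right) = -1$)
$O = 4489$ ($O = \left(-2 - \left(3 + 24 \left(-3\right)\right)\right)^{2} = \left(-2 + \left(-3 + 72\right)\right)^{2} = \left(-2 + 69\right)^{2} = 67^{2} = 4489$)
$-94 + O V = -94 + 4489 \left(-1\right) = -94 - 4489 = -4583$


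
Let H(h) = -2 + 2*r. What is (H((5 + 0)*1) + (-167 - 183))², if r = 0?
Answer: 123904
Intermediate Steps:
H(h) = -2 (H(h) = -2 + 2*0 = -2 + 0 = -2)
(H((5 + 0)*1) + (-167 - 183))² = (-2 + (-167 - 183))² = (-2 - 350)² = (-352)² = 123904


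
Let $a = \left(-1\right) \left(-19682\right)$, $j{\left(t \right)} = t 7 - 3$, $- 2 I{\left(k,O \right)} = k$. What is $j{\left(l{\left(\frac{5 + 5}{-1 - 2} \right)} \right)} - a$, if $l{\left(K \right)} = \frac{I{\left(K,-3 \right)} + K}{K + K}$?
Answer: $- \frac{78733}{4} \approx -19683.0$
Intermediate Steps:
$I{\left(k,O \right)} = - \frac{k}{2}$
$l{\left(K \right)} = \frac{1}{4}$ ($l{\left(K \right)} = \frac{- \frac{K}{2} + K}{K + K} = \frac{\frac{1}{2} K}{2 K} = \frac{K}{2} \frac{1}{2 K} = \frac{1}{4}$)
$j{\left(t \right)} = -3 + 7 t$ ($j{\left(t \right)} = 7 t - 3 = -3 + 7 t$)
$a = 19682$
$j{\left(l{\left(\frac{5 + 5}{-1 - 2} \right)} \right)} - a = \left(-3 + 7 \cdot \frac{1}{4}\right) - 19682 = \left(-3 + \frac{7}{4}\right) - 19682 = - \frac{5}{4} - 19682 = - \frac{78733}{4}$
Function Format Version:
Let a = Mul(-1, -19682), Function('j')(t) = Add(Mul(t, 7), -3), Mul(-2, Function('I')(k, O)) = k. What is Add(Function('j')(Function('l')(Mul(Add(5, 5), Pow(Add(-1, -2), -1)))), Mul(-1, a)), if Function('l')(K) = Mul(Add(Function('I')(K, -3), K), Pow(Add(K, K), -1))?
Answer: Rational(-78733, 4) ≈ -19683.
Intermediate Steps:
Function('I')(k, O) = Mul(Rational(-1, 2), k)
Function('l')(K) = Rational(1, 4) (Function('l')(K) = Mul(Add(Mul(Rational(-1, 2), K), K), Pow(Add(K, K), -1)) = Mul(Mul(Rational(1, 2), K), Pow(Mul(2, K), -1)) = Mul(Mul(Rational(1, 2), K), Mul(Rational(1, 2), Pow(K, -1))) = Rational(1, 4))
Function('j')(t) = Add(-3, Mul(7, t)) (Function('j')(t) = Add(Mul(7, t), -3) = Add(-3, Mul(7, t)))
a = 19682
Add(Function('j')(Function('l')(Mul(Add(5, 5), Pow(Add(-1, -2), -1)))), Mul(-1, a)) = Add(Add(-3, Mul(7, Rational(1, 4))), Mul(-1, 19682)) = Add(Add(-3, Rational(7, 4)), -19682) = Add(Rational(-5, 4), -19682) = Rational(-78733, 4)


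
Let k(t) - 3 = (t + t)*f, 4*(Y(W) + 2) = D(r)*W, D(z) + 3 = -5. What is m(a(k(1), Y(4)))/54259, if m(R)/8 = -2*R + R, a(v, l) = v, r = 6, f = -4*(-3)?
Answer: -216/54259 ≈ -0.0039809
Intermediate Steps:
f = 12
D(z) = -8 (D(z) = -3 - 5 = -8)
Y(W) = -2 - 2*W (Y(W) = -2 + (-8*W)/4 = -2 - 2*W)
k(t) = 3 + 24*t (k(t) = 3 + (t + t)*12 = 3 + (2*t)*12 = 3 + 24*t)
m(R) = -8*R (m(R) = 8*(-2*R + R) = 8*(-R) = -8*R)
m(a(k(1), Y(4)))/54259 = -8*(3 + 24*1)/54259 = -8*(3 + 24)*(1/54259) = -8*27*(1/54259) = -216*1/54259 = -216/54259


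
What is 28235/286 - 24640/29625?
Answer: 165882967/1694550 ≈ 97.892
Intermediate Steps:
28235/286 - 24640/29625 = 28235*(1/286) - 24640*1/29625 = 28235/286 - 4928/5925 = 165882967/1694550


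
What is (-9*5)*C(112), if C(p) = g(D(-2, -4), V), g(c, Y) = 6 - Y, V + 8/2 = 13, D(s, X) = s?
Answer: 135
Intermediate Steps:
V = 9 (V = -4 + 13 = 9)
C(p) = -3 (C(p) = 6 - 1*9 = 6 - 9 = -3)
(-9*5)*C(112) = -9*5*(-3) = -45*(-3) = 135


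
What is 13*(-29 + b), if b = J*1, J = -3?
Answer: -416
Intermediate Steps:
b = -3 (b = -3*1 = -3)
13*(-29 + b) = 13*(-29 - 3) = 13*(-32) = -416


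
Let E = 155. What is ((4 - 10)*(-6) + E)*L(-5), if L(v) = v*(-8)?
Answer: 7640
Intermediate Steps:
L(v) = -8*v
((4 - 10)*(-6) + E)*L(-5) = ((4 - 10)*(-6) + 155)*(-8*(-5)) = (-6*(-6) + 155)*40 = (36 + 155)*40 = 191*40 = 7640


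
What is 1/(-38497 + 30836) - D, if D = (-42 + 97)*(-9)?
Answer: 3792194/7661 ≈ 495.00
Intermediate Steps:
D = -495 (D = 55*(-9) = -495)
1/(-38497 + 30836) - D = 1/(-38497 + 30836) - 1*(-495) = 1/(-7661) + 495 = -1/7661 + 495 = 3792194/7661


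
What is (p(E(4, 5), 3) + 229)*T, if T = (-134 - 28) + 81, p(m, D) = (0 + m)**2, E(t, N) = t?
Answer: -19845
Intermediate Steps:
p(m, D) = m**2
T = -81 (T = -162 + 81 = -81)
(p(E(4, 5), 3) + 229)*T = (4**2 + 229)*(-81) = (16 + 229)*(-81) = 245*(-81) = -19845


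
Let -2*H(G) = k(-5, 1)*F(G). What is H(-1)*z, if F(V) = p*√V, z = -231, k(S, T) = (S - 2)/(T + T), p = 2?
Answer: -1617*I/2 ≈ -808.5*I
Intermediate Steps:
k(S, T) = (-2 + S)/(2*T) (k(S, T) = (-2 + S)/((2*T)) = (-2 + S)*(1/(2*T)) = (-2 + S)/(2*T))
F(V) = 2*√V
H(G) = 7*√G/2 (H(G) = -(½)*(-2 - 5)/1*2*√G/2 = -(½)*1*(-7)*2*√G/2 = -(-7)*2*√G/4 = -(-7)*√G/2 = 7*√G/2)
H(-1)*z = (7*√(-1)/2)*(-231) = (7*I/2)*(-231) = -1617*I/2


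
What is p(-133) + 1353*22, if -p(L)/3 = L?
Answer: 30165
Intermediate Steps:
p(L) = -3*L
p(-133) + 1353*22 = -3*(-133) + 1353*22 = 399 + 29766 = 30165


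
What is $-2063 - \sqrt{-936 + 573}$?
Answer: $-2063 - 11 i \sqrt{3} \approx -2063.0 - 19.053 i$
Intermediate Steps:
$-2063 - \sqrt{-936 + 573} = -2063 - \sqrt{-363} = -2063 - 11 i \sqrt{3}$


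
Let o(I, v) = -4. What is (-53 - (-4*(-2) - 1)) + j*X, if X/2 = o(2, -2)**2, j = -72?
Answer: -2364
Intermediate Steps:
X = 32 (X = 2*(-4)**2 = 2*16 = 32)
(-53 - (-4*(-2) - 1)) + j*X = (-53 - (-4*(-2) - 1)) - 72*32 = (-53 - (8 - 1)) - 2304 = (-53 - 1*7) - 2304 = (-53 - 7) - 2304 = -60 - 2304 = -2364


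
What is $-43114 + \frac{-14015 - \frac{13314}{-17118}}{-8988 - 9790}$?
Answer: $- \frac{3643113050}{84501} \approx -43113.0$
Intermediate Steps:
$-43114 + \frac{-14015 - \frac{13314}{-17118}}{-8988 - 9790} = -43114 + \frac{-14015 - - \frac{7}{9}}{-18778} = -43114 + \left(-14015 + \frac{7}{9}\right) \left(- \frac{1}{18778}\right) = -43114 - - \frac{63064}{84501} = -43114 + \frac{63064}{84501} = - \frac{3643113050}{84501}$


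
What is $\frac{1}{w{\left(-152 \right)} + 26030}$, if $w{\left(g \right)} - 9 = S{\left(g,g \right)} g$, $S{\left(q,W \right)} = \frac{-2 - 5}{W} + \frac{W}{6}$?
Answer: $\frac{3}{89648} \approx 3.3464 \cdot 10^{-5}$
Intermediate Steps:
$S{\left(q,W \right)} = - \frac{7}{W} + \frac{W}{6}$ ($S{\left(q,W \right)} = \frac{-2 - 5}{W} + W \frac{1}{6} = - \frac{7}{W} + \frac{W}{6}$)
$w{\left(g \right)} = 9 + g \left(- \frac{7}{g} + \frac{g}{6}\right)$ ($w{\left(g \right)} = 9 + \left(- \frac{7}{g} + \frac{g}{6}\right) g = 9 + g \left(- \frac{7}{g} + \frac{g}{6}\right)$)
$\frac{1}{w{\left(-152 \right)} + 26030} = \frac{1}{\left(2 + \frac{\left(-152\right)^{2}}{6}\right) + 26030} = \frac{1}{\left(2 + \frac{1}{6} \cdot 23104\right) + 26030} = \frac{1}{\left(2 + \frac{11552}{3}\right) + 26030} = \frac{1}{\frac{11558}{3} + 26030} = \frac{1}{\frac{89648}{3}} = \frac{3}{89648}$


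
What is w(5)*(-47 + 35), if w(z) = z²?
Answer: -300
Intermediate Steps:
w(5)*(-47 + 35) = 5²*(-47 + 35) = 25*(-12) = -300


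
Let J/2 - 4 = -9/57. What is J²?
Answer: 21316/361 ≈ 59.047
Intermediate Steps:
J = 146/19 (J = 8 + 2*(-9/57) = 8 + 2*(-9*1/57) = 8 + 2*(-3/19) = 8 - 6/19 = 146/19 ≈ 7.6842)
J² = (146/19)² = 21316/361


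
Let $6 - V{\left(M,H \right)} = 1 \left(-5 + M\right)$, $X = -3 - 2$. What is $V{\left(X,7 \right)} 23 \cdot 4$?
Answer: $1472$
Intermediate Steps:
$X = -5$ ($X = -3 - 2 = -5$)
$V{\left(M,H \right)} = 11 - M$ ($V{\left(M,H \right)} = 6 - 1 \left(-5 + M\right) = 6 - \left(-5 + M\right) = 11 - M$)
$V{\left(X,7 \right)} 23 \cdot 4 = \left(11 - -5\right) 23 \cdot 4 = \left(11 + 5\right) 23 \cdot 4 = 16 \cdot 23 \cdot 4 = 368 \cdot 4 = 1472$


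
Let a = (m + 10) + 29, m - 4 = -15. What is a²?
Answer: 784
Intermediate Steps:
m = -11 (m = 4 - 15 = -11)
a = 28 (a = (-11 + 10) + 29 = -1 + 29 = 28)
a² = 28² = 784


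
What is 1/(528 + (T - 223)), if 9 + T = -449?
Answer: -1/153 ≈ -0.0065359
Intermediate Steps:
T = -458 (T = -9 - 449 = -458)
1/(528 + (T - 223)) = 1/(528 + (-458 - 223)) = 1/(528 - 681) = 1/(-153) = -1/153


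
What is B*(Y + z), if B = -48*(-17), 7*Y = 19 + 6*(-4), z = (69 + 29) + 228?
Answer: 1858032/7 ≈ 2.6543e+5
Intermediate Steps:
z = 326 (z = 98 + 228 = 326)
Y = -5/7 (Y = (19 + 6*(-4))/7 = (19 - 24)/7 = (⅐)*(-5) = -5/7 ≈ -0.71429)
B = 816
B*(Y + z) = 816*(-5/7 + 326) = 816*(2277/7) = 1858032/7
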